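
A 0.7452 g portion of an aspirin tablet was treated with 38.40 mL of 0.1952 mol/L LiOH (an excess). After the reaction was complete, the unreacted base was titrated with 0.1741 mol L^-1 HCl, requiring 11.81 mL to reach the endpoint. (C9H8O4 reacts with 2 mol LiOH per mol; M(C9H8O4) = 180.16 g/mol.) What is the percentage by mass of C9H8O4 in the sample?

65.8%

Total n(LiOH) added = 0.1952 x 0.03840 = 0.007496 mol.
n(HCl) used = 0.1741 x 0.01181 = 0.002056 mol, which equals the excess n(LiOH).
So n(LiOH) consumed by the sample = 0.007496 - 0.002056 = 0.005440 mol.
n(C9H8O4) = 0.005440 / 2 = 0.002720 mol.
mass C9H8O4 = 0.002720 x 180.16 = 0.4900 g, so %C9H8O4 = 0.4900/0.7452 x 100 = 65.8%.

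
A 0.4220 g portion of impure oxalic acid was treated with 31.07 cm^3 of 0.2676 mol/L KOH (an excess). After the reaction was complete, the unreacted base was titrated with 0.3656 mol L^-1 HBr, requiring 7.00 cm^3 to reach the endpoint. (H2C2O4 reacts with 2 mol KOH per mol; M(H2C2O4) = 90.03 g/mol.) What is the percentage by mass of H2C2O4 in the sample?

61.4%

Total n(KOH) added = 0.2676 x 0.03107 = 0.008314 mol.
n(HBr) used = 0.3656 x 0.007000 = 0.002559 mol, which equals the excess n(KOH).
So n(KOH) consumed by the sample = 0.008314 - 0.002559 = 0.005755 mol.
n(H2C2O4) = 0.005755 / 2 = 0.002878 mol.
mass H2C2O4 = 0.002878 x 90.03 = 0.2591 g, so %H2C2O4 = 0.2591/0.4220 x 100 = 61.4%.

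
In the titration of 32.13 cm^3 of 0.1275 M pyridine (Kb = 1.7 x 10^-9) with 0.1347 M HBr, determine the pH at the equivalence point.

n(C5H5N) = 0.1275 x 0.03213 = 0.004097 mol; V(HBr) at equivalence = 0.004097/0.1347 = 0.03041 L.
At equivalence the base is fully converted to C5H5NH+; total volume = 0.06254 L, so [C5H5NH+] = 0.004097/0.06254 = 0.06550 M.
Ka(C5H5NH+) = Kw/Kb = 1.0e-14 / 1.7 x 10^-9 = 5.88e-6.
[H^+] = sqrt(Ka x [C5H5NH+]) = sqrt(5.88e-6 x 0.06550) = 0.000621 M.
pH = -log(0.000621) = 3.21.

3.21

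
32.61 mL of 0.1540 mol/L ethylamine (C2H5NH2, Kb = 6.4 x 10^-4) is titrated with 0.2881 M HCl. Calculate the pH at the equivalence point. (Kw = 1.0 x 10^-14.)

5.90

n(C2H5NH2) = 0.1540 x 0.03261 = 0.005022 mol; V(HCl) at equivalence = 0.005022/0.2881 = 0.01743 L.
At equivalence the base is fully converted to C2H5NH3+; total volume = 0.05004 L, so [C2H5NH3+] = 0.005022/0.05004 = 0.1004 M.
Ka(C2H5NH3+) = Kw/Kb = 1.0e-14 / 6.4 x 10^-4 = 1.56e-11.
[H^+] = sqrt(Ka x [C2H5NH3+]) = sqrt(1.56e-11 x 0.1004) = 1.25e-6 M.
pH = -log(1.25e-6) = 5.90.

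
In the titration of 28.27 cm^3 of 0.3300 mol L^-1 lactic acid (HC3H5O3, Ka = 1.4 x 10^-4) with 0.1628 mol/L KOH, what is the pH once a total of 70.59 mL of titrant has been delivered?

n(acid) = 0.3300 x 0.02827 = 0.009329 mol; n(KOH) added = 0.1628 x 0.07059 = 0.01149 mol.
Base is in excess by 0.01149 - 0.009329 = 0.002163 mol in a total volume of 0.09886 L.
[OH^-] = 0.002163/0.09886 = 0.02188 M, so pOH = 1.66 and pH = 14.00 - 1.66 = 12.34.

12.34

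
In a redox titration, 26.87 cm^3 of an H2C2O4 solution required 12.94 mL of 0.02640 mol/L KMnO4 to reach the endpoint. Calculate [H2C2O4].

n(KMnO4) = 0.02640 x 0.01294 = 0.0003416 mol.
From the balanced equation, 2 mol KMnO4 reacts with 5 mol H2C2O4, so n(H2C2O4) = 0.0003416 x 5/2 = 0.0008540 mol.
[H2C2O4] = 0.0008540 / 0.02687 L = 0.0318 M.

0.0318 M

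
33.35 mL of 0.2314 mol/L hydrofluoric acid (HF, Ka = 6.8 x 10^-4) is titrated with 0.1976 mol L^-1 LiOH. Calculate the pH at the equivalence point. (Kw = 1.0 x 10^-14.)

8.10

n(HF) = 0.2314 x 0.03335 = 0.007717 mol; V(LiOH) at equivalence = 0.007717/0.1976 = 0.03905 L.
At equivalence all the acid is converted to F-; total volume = 0.03335 + 0.03905 = 0.07240 L, so [F-] = 0.007717/0.07240 = 0.1066 M.
Kb = Kw/Ka = 1.0e-14 / 6.8 x 10^-4 = 1.47e-11.
[OH^-] = sqrt(Kb x [F-]) = sqrt(1.47e-11 x 0.1066) = 1.25e-6 M.
pOH = 5.90, so pH = 14.00 - 5.90 = 8.10.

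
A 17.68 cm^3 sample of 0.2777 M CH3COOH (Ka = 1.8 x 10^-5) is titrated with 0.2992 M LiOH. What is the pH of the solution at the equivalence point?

8.95

n(CH3COOH) = 0.2777 x 0.01768 = 0.004910 mol; V(LiOH) at equivalence = 0.004910/0.2992 = 0.01641 L.
At equivalence all the acid is converted to CH3COO-; total volume = 0.01768 + 0.01641 = 0.03409 L, so [CH3COO-] = 0.004910/0.03409 = 0.1440 M.
Kb = Kw/Ka = 1.0e-14 / 1.8 x 10^-5 = 5.56e-10.
[OH^-] = sqrt(Kb x [CH3COO-]) = sqrt(5.56e-10 x 0.1440) = 8.95e-6 M.
pOH = 5.05, so pH = 14.00 - 5.05 = 8.95.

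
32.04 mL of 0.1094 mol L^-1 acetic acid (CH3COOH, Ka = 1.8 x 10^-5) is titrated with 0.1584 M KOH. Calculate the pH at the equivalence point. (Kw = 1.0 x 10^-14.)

8.78

n(CH3COOH) = 0.1094 x 0.03204 = 0.003505 mol; V(KOH) at equivalence = 0.003505/0.1584 = 0.02213 L.
At equivalence all the acid is converted to CH3COO-; total volume = 0.03204 + 0.02213 = 0.05417 L, so [CH3COO-] = 0.003505/0.05417 = 0.06471 M.
Kb = Kw/Ka = 1.0e-14 / 1.8 x 10^-5 = 5.56e-10.
[OH^-] = sqrt(Kb x [CH3COO-]) = sqrt(5.56e-10 x 0.06471) = 6.00e-6 M.
pOH = 5.22, so pH = 14.00 - 5.22 = 8.78.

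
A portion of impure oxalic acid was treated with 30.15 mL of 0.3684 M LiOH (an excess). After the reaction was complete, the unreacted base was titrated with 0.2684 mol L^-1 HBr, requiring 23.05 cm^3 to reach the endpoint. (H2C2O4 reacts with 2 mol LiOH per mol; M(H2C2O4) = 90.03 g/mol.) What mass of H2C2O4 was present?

Total n(LiOH) added = 0.3684 x 0.03015 = 0.01111 mol.
n(HBr) used = 0.2684 x 0.02305 = 0.006187 mol, which equals the excess n(LiOH).
So n(LiOH) consumed by the sample = 0.01111 - 0.006187 = 0.004921 mol.
n(H2C2O4) = 0.004921 / 2 = 0.002460 mol.
mass = 0.002460 mol x 90.03 g/mol = 0.222 g.

0.222 g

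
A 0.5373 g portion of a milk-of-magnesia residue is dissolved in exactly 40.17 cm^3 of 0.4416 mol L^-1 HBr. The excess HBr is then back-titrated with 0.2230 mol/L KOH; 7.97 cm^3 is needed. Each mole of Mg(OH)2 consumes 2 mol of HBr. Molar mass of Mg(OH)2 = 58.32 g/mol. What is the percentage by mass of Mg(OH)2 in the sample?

86.6%

Total n(HBr) added = 0.4416 x 0.04017 = 0.01774 mol.
n(KOH) used = 0.2230 x 0.007970 = 0.001777 mol, which equals the excess n(HBr).
So n(HBr) consumed by the sample = 0.01774 - 0.001777 = 0.01596 mol.
n(Mg(OH)2) = 0.01596 / 2 = 0.007981 mol.
mass Mg(OH)2 = 0.007981 x 58.32 = 0.4654 g, so %Mg(OH)2 = 0.4654/0.5373 x 100 = 86.6%.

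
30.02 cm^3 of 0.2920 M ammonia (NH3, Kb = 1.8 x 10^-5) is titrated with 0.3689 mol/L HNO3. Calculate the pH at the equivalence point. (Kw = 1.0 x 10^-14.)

n(NH3) = 0.2920 x 0.03002 = 0.008766 mol; V(HNO3) at equivalence = 0.008766/0.3689 = 0.02376 L.
At equivalence the base is fully converted to NH4+; total volume = 0.05378 L, so [NH4+] = 0.008766/0.05378 = 0.1630 M.
Ka(NH4+) = Kw/Kb = 1.0e-14 / 1.8 x 10^-5 = 5.56e-10.
[H^+] = sqrt(Ka x [NH4+]) = sqrt(5.56e-10 x 0.1630) = 9.52e-6 M.
pH = -log(9.52e-6) = 5.02.

5.02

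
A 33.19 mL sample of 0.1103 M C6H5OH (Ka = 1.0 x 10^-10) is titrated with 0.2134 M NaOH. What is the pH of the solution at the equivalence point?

n(C6H5OH) = 0.1103 x 0.03319 = 0.003661 mol; V(NaOH) at equivalence = 0.003661/0.2134 = 0.01715 L.
At equivalence all the acid is converted to C6H5O-; total volume = 0.03319 + 0.01715 = 0.05034 L, so [C6H5O-] = 0.003661/0.05034 = 0.07272 M.
Kb = Kw/Ka = 1.0e-14 / 1.0 x 10^-10 = 0.000100.
[OH^-] = sqrt(Kb x [C6H5O-]) = sqrt(0.000100 x 0.07272) = 0.00270 M.
pOH = 2.57, so pH = 14.00 - 2.57 = 11.43.

11.43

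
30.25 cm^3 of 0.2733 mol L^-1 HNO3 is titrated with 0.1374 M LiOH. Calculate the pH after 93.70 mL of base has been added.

n(acid) = 0.2733 x 0.03025 = 0.008267 mol; n(LiOH) added = 0.1374 x 0.09370 = 0.01287 mol.
Base is in excess by 0.01287 - 0.008267 = 0.004607 mol in a total volume of 0.1240 L.
[OH^-] = 0.004607/0.1240 = 0.03717 M, so pOH = 1.43 and pH = 14.00 - 1.43 = 12.57.

12.57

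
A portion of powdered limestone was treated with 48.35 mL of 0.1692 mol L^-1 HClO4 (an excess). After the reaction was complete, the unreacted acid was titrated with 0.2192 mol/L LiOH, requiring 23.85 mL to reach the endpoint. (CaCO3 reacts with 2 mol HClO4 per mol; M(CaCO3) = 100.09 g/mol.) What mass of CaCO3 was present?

0.148 g

Total n(HClO4) added = 0.1692 x 0.04835 = 0.008181 mol.
n(LiOH) used = 0.2192 x 0.02385 = 0.005228 mol, which equals the excess n(HClO4).
So n(HClO4) consumed by the sample = 0.008181 - 0.005228 = 0.002953 mol.
n(CaCO3) = 0.002953 / 2 = 0.001476 mol.
mass = 0.001476 mol x 100.09 g/mol = 0.148 g.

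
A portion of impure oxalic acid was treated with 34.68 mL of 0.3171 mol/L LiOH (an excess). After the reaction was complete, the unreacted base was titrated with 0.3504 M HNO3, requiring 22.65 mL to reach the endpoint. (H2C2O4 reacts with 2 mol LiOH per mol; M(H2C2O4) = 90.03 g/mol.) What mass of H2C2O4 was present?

0.138 g

Total n(LiOH) added = 0.3171 x 0.03468 = 0.01100 mol.
n(HNO3) used = 0.3504 x 0.02265 = 0.007937 mol, which equals the excess n(LiOH).
So n(LiOH) consumed by the sample = 0.01100 - 0.007937 = 0.003060 mol.
n(H2C2O4) = 0.003060 / 2 = 0.001530 mol.
mass = 0.001530 mol x 90.03 g/mol = 0.138 g.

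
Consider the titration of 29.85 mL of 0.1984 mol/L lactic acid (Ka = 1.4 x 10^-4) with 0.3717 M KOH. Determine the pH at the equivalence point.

8.48

n(HC3H5O3) = 0.1984 x 0.02985 = 0.005922 mol; V(KOH) at equivalence = 0.005922/0.3717 = 0.01593 L.
At equivalence all the acid is converted to C3H5O3-; total volume = 0.02985 + 0.01593 = 0.04578 L, so [C3H5O3-] = 0.005922/0.04578 = 0.1294 M.
Kb = Kw/Ka = 1.0e-14 / 1.4 x 10^-4 = 7.14e-11.
[OH^-] = sqrt(Kb x [C3H5O3-]) = sqrt(7.14e-11 x 0.1294) = 3.04e-6 M.
pOH = 5.52, so pH = 14.00 - 5.52 = 8.48.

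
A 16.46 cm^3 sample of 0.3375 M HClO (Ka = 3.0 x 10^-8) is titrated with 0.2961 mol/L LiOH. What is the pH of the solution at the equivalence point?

10.36

n(HClO) = 0.3375 x 0.01646 = 0.005555 mol; V(LiOH) at equivalence = 0.005555/0.2961 = 0.01876 L.
At equivalence all the acid is converted to ClO-; total volume = 0.01646 + 0.01876 = 0.03522 L, so [ClO-] = 0.005555/0.03522 = 0.1577 M.
Kb = Kw/Ka = 1.0e-14 / 3.0 x 10^-8 = 3.33e-7.
[OH^-] = sqrt(Kb x [ClO-]) = sqrt(3.33e-7 x 0.1577) = 0.000229 M.
pOH = 3.64, so pH = 14.00 - 3.64 = 10.36.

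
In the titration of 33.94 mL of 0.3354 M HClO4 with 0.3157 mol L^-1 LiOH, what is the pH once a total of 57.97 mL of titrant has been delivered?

n(acid) = 0.3354 x 0.03394 = 0.01138 mol; n(LiOH) added = 0.3157 x 0.05797 = 0.01830 mol.
Base is in excess by 0.01830 - 0.01138 = 0.006918 mol in a total volume of 0.09191 L.
[OH^-] = 0.006918/0.09191 = 0.07527 M, so pOH = 1.12 and pH = 14.00 - 1.12 = 12.88.

12.88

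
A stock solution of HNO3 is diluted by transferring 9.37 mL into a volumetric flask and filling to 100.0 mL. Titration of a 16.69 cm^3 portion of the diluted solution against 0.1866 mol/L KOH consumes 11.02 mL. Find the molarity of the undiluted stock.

1.31 M

n(KOH) = 0.1866 x 0.01102 = 0.002056 mol.
n(HNO3) in the aliquot = 0.002056 mol.
[diluted HNO3] = 0.002056 / 0.01669 = 0.1232 M.
Dilution factor = 100.0/9.370 = 10.67, so [stock] = 0.1232 x 10.67 = 1.31 M.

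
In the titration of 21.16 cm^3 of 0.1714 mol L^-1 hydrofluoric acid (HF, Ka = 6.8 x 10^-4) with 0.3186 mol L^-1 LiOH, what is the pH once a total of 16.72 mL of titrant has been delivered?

n(acid) = 0.1714 x 0.02116 = 0.003627 mol; n(LiOH) added = 0.3186 x 0.01672 = 0.005327 mol.
Base is in excess by 0.005327 - 0.003627 = 0.001700 mol in a total volume of 0.03788 L.
[OH^-] = 0.001700/0.03788 = 0.04488 M, so pOH = 1.35 and pH = 14.00 - 1.35 = 12.65.

12.65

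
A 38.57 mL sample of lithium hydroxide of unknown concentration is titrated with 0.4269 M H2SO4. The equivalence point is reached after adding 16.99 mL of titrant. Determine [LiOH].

0.376 M

n(H2SO4) delivered = 0.4269 x 0.01699 = 0.007253 mol.
The reaction is 2 LiOH + 1 H2SO4, so n(LiOH) = 0.007253 x 2/1 = 0.01451 mol.
[LiOH] = 0.01451 mol / 0.03857 L = 0.376 M.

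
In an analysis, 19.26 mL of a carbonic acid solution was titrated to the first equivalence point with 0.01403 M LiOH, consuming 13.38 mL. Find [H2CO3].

0.00975 M

n(LiOH) = 0.01403 x 0.01338 = 0.0001877 mol.
At the first equivalence point, 1 mol OH^- react per mol H2CO3, so n(H2CO3) = 0.0001877 / 1 = 0.0001877 mol.
[H2CO3] = 0.0001877 / 0.01926 L = 0.00975 M.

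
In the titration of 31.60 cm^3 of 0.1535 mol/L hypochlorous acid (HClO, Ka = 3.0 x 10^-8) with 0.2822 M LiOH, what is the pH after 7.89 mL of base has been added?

7.45

Initial n(HClO) = 0.1535 x 0.03160 = 0.004851 mol.
n(LiOH) added = 0.2822 x 0.007890 = 0.002227 mol, converting that many moles of HClO to ClO-.
Remaining n(HClO) = 0.002624 mol; n(ClO-) = 0.002227 mol.
By Henderson-Hasselbalch, pH = pKa + log([A^-]/[HA]) = 7.52 + log(0.002227/0.002624) = 7.52 + (-0.07) = 7.45.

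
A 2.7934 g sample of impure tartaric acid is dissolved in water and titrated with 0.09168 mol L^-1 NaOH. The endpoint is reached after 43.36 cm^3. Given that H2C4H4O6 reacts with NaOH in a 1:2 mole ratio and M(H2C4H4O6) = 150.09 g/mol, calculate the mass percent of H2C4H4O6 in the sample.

n(NaOH) = 0.09168 x 0.04336 = 0.003975 mol.
n(H2C4H4O6) = 0.003975 / 2 = 0.001988 mol.
mass of H2C4H4O6 = 0.001988 x 150.09 = 0.2983 g.
% purity = 0.2983 / 2.7934 x 100 = 10.7%.

10.7%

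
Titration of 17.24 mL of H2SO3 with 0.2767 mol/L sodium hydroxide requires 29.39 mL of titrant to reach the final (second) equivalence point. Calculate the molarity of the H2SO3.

0.236 M

n(NaOH) = 0.2767 x 0.02939 = 0.008132 mol.
At the final (second) equivalence point, 2 mol OH^- react per mol H2SO3, so n(H2SO3) = 0.008132 / 2 = 0.004066 mol.
[H2SO3] = 0.004066 / 0.01724 L = 0.236 M.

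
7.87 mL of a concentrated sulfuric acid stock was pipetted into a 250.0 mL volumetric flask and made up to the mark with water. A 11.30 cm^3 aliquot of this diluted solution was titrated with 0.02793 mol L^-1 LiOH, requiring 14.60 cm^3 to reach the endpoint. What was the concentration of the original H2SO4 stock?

0.573 M

n(LiOH) = 0.02793 x 0.01460 = 0.0004078 mol.
n(H2SO4) in the aliquot = 0.0004078 x 1/2 = 0.0002039 mol.
[diluted H2SO4] = 0.0002039 / 0.01130 = 0.01804 M.
Dilution factor = 250.0/7.870 = 31.77, so [stock] = 0.01804 x 31.77 = 0.573 M.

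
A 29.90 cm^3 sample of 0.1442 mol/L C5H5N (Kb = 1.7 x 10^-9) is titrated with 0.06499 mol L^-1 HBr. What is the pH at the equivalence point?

3.29

n(C5H5N) = 0.1442 x 0.02990 = 0.004312 mol; V(HBr) at equivalence = 0.004312/0.06499 = 0.06634 L.
At equivalence the base is fully converted to C5H5NH+; total volume = 0.09624 L, so [C5H5NH+] = 0.004312/0.09624 = 0.04480 M.
Ka(C5H5NH+) = Kw/Kb = 1.0e-14 / 1.7 x 10^-9 = 5.88e-6.
[H^+] = sqrt(Ka x [C5H5NH+]) = sqrt(5.88e-6 x 0.04480) = 0.000513 M.
pH = -log(0.000513) = 3.29.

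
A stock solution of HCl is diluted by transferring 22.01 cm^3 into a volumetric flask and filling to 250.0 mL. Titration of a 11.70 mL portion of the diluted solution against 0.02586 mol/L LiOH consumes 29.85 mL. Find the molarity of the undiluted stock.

n(LiOH) = 0.02586 x 0.02985 = 0.0007719 mol.
n(HCl) in the aliquot = 0.0007719 mol.
[diluted HCl] = 0.0007719 / 0.01170 = 0.06598 M.
Dilution factor = 250.0/22.01 = 11.36, so [stock] = 0.06598 x 11.36 = 0.749 M.

0.749 M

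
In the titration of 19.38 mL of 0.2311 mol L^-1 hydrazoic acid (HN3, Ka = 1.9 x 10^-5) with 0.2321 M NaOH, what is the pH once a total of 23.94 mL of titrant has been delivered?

12.40

n(acid) = 0.2311 x 0.01938 = 0.004479 mol; n(NaOH) added = 0.2321 x 0.02394 = 0.005556 mol.
Base is in excess by 0.005556 - 0.004479 = 0.001078 mol in a total volume of 0.04332 L.
[OH^-] = 0.001078/0.04332 = 0.02488 M, so pOH = 1.60 and pH = 14.00 - 1.60 = 12.40.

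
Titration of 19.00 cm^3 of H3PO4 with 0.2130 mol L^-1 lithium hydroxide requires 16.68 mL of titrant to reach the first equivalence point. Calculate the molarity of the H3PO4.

0.187 M

n(LiOH) = 0.2130 x 0.01668 = 0.003553 mol.
At the first equivalence point, 1 mol OH^- react per mol H3PO4, so n(H3PO4) = 0.003553 / 1 = 0.003553 mol.
[H3PO4] = 0.003553 / 0.01900 L = 0.187 M.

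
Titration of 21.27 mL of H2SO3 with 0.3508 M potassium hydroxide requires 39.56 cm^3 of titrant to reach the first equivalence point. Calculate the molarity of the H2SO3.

n(KOH) = 0.3508 x 0.03956 = 0.01388 mol.
At the first equivalence point, 1 mol OH^- react per mol H2SO3, so n(H2SO3) = 0.01388 / 1 = 0.01388 mol.
[H2SO3] = 0.01388 / 0.02127 L = 0.652 M.

0.652 M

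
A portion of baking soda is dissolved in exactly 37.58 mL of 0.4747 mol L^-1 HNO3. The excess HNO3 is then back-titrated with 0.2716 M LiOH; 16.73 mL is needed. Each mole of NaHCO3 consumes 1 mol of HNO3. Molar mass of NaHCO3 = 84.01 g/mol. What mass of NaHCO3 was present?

Total n(HNO3) added = 0.4747 x 0.03758 = 0.01784 mol.
n(LiOH) used = 0.2716 x 0.01673 = 0.004544 mol, which equals the excess n(HNO3).
So n(HNO3) consumed by the sample = 0.01784 - 0.004544 = 0.01330 mol.
n(NaHCO3) = 0.01330 / 1 = 0.01330 mol.
mass = 0.01330 mol x 84.01 g/mol = 1.12 g.

1.12 g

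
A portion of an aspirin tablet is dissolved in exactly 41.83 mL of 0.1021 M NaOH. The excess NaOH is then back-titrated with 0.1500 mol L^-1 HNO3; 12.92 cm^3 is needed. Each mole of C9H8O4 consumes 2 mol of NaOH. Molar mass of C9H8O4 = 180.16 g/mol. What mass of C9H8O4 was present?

0.210 g

Total n(NaOH) added = 0.1021 x 0.04183 = 0.004271 mol.
n(HNO3) used = 0.1500 x 0.01292 = 0.001938 mol, which equals the excess n(NaOH).
So n(NaOH) consumed by the sample = 0.004271 - 0.001938 = 0.002333 mol.
n(C9H8O4) = 0.002333 / 2 = 0.001166 mol.
mass = 0.001166 mol x 180.16 g/mol = 0.210 g.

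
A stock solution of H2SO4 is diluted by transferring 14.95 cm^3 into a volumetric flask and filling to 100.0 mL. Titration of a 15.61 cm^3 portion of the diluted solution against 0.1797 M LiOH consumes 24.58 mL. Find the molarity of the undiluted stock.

0.946 M

n(LiOH) = 0.1797 x 0.02458 = 0.004417 mol.
n(H2SO4) in the aliquot = 0.004417 x 1/2 = 0.002209 mol.
[diluted H2SO4] = 0.002209 / 0.01561 = 0.1415 M.
Dilution factor = 100.0/14.95 = 6.689, so [stock] = 0.1415 x 6.689 = 0.946 M.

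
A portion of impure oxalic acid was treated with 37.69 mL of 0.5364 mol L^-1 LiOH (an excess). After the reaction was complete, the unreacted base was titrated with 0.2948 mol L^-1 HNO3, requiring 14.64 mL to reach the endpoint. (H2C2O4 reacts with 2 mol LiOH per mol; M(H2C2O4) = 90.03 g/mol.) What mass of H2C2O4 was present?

Total n(LiOH) added = 0.5364 x 0.03769 = 0.02022 mol.
n(HNO3) used = 0.2948 x 0.01464 = 0.004316 mol, which equals the excess n(LiOH).
So n(LiOH) consumed by the sample = 0.02022 - 0.004316 = 0.01590 mol.
n(H2C2O4) = 0.01590 / 2 = 0.007951 mol.
mass = 0.007951 mol x 90.03 g/mol = 0.716 g.

0.716 g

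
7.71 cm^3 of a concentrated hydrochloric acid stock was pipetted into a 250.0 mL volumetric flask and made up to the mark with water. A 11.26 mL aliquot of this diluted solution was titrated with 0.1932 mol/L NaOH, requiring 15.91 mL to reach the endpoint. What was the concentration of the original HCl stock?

8.85 M

n(NaOH) = 0.1932 x 0.01591 = 0.003074 mol.
n(HCl) in the aliquot = 0.003074 mol.
[diluted HCl] = 0.003074 / 0.01126 = 0.2730 M.
Dilution factor = 250.0/7.710 = 32.43, so [stock] = 0.2730 x 32.43 = 8.85 M.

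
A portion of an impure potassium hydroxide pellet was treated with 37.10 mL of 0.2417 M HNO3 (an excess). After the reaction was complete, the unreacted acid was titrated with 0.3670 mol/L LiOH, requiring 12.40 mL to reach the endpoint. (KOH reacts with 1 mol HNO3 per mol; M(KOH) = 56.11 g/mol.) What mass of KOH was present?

Total n(HNO3) added = 0.2417 x 0.03710 = 0.008967 mol.
n(LiOH) used = 0.3670 x 0.01240 = 0.004551 mol, which equals the excess n(HNO3).
So n(HNO3) consumed by the sample = 0.008967 - 0.004551 = 0.004416 mol.
n(KOH) = 0.004416 / 1 = 0.004416 mol.
mass = 0.004416 mol x 56.11 g/mol = 0.248 g.

0.248 g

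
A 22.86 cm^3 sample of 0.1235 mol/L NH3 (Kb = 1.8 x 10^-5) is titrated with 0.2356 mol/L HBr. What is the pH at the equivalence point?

n(NH3) = 0.1235 x 0.02286 = 0.002823 mol; V(HBr) at equivalence = 0.002823/0.2356 = 0.01198 L.
At equivalence the base is fully converted to NH4+; total volume = 0.03484 L, so [NH4+] = 0.002823/0.03484 = 0.08103 M.
Ka(NH4+) = Kw/Kb = 1.0e-14 / 1.8 x 10^-5 = 5.56e-10.
[H^+] = sqrt(Ka x [NH4+]) = sqrt(5.56e-10 x 0.08103) = 6.71e-6 M.
pH = -log(6.71e-6) = 5.17.

5.17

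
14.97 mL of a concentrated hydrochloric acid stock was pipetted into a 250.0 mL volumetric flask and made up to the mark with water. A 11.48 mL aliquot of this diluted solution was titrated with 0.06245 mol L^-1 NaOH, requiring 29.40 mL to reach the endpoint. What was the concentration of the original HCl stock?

2.67 M

n(NaOH) = 0.06245 x 0.02940 = 0.001836 mol.
n(HCl) in the aliquot = 0.001836 mol.
[diluted HCl] = 0.001836 / 0.01148 = 0.1599 M.
Dilution factor = 250.0/14.97 = 16.70, so [stock] = 0.1599 x 16.70 = 2.67 M.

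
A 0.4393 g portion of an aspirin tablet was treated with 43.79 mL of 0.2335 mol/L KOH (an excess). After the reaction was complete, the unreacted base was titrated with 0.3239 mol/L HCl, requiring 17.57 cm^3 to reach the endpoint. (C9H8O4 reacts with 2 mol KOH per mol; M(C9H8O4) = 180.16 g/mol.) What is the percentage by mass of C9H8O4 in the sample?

Total n(KOH) added = 0.2335 x 0.04379 = 0.01022 mol.
n(HCl) used = 0.3239 x 0.01757 = 0.005691 mol, which equals the excess n(KOH).
So n(KOH) consumed by the sample = 0.01022 - 0.005691 = 0.004534 mol.
n(C9H8O4) = 0.004534 / 2 = 0.002267 mol.
mass C9H8O4 = 0.002267 x 180.16 = 0.4084 g, so %C9H8O4 = 0.4084/0.4393 x 100 = 93.0%.

93.0%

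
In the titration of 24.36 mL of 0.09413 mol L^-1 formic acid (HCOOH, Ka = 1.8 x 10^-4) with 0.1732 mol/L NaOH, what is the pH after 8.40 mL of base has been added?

3.98

Initial n(HCOOH) = 0.09413 x 0.02436 = 0.002293 mol.
n(NaOH) added = 0.1732 x 0.008400 = 0.001455 mol, converting that many moles of HCOOH to HCOO-.
Remaining n(HCOOH) = 0.0008381 mol; n(HCOO-) = 0.001455 mol.
By Henderson-Hasselbalch, pH = pKa + log([A^-]/[HA]) = 3.74 + log(0.001455/0.0008381) = 3.74 + (+0.24) = 3.98.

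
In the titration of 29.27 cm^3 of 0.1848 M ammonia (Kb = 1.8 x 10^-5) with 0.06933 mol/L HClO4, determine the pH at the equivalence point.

n(NH3) = 0.1848 x 0.02927 = 0.005409 mol; V(HClO4) at equivalence = 0.005409/0.06933 = 0.07802 L.
At equivalence the base is fully converted to NH4+; total volume = 0.1073 L, so [NH4+] = 0.005409/0.1073 = 0.05042 M.
Ka(NH4+) = Kw/Kb = 1.0e-14 / 1.8 x 10^-5 = 5.56e-10.
[H^+] = sqrt(Ka x [NH4+]) = sqrt(5.56e-10 x 0.05042) = 5.29e-6 M.
pH = -log(5.29e-6) = 5.28.

5.28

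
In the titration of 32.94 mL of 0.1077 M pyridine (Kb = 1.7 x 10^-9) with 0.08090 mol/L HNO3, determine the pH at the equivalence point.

3.28

n(C5H5N) = 0.1077 x 0.03294 = 0.003548 mol; V(HNO3) at equivalence = 0.003548/0.08090 = 0.04385 L.
At equivalence the base is fully converted to C5H5NH+; total volume = 0.07679 L, so [C5H5NH+] = 0.003548/0.07679 = 0.04620 M.
Ka(C5H5NH+) = Kw/Kb = 1.0e-14 / 1.7 x 10^-9 = 5.88e-6.
[H^+] = sqrt(Ka x [C5H5NH+]) = sqrt(5.88e-6 x 0.04620) = 0.000521 M.
pH = -log(0.000521) = 3.28.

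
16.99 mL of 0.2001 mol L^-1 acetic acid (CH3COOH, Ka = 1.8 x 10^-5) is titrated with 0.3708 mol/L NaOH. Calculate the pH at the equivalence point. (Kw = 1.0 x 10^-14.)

n(CH3COOH) = 0.2001 x 0.01699 = 0.003400 mol; V(NaOH) at equivalence = 0.003400/0.3708 = 0.009169 L.
At equivalence all the acid is converted to CH3COO-; total volume = 0.01699 + 0.009169 = 0.02616 L, so [CH3COO-] = 0.003400/0.02616 = 0.1300 M.
Kb = Kw/Ka = 1.0e-14 / 1.8 x 10^-5 = 5.56e-10.
[OH^-] = sqrt(Kb x [CH3COO-]) = sqrt(5.56e-10 x 0.1300) = 8.50e-6 M.
pOH = 5.07, so pH = 14.00 - 5.07 = 8.93.

8.93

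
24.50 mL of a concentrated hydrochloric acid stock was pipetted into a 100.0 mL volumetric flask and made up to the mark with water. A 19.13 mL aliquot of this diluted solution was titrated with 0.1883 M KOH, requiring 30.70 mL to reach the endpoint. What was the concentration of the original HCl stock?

1.23 M

n(KOH) = 0.1883 x 0.03070 = 0.005781 mol.
n(HCl) in the aliquot = 0.005781 mol.
[diluted HCl] = 0.005781 / 0.01913 = 0.3022 M.
Dilution factor = 100.0/24.50 = 4.082, so [stock] = 0.3022 x 4.082 = 1.23 M.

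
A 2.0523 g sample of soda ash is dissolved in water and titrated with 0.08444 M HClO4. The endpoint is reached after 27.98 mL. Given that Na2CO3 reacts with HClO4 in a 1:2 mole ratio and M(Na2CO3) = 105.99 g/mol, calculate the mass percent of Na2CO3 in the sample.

6.10%

n(HClO4) = 0.08444 x 0.02798 = 0.002363 mol.
n(Na2CO3) = 0.002363 / 2 = 0.001181 mol.
mass of Na2CO3 = 0.001181 x 105.99 = 0.1252 g.
% purity = 0.1252 / 2.0523 x 100 = 6.10%.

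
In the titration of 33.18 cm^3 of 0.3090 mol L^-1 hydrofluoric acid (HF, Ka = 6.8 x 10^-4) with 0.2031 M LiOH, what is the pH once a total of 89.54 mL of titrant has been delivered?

12.81

n(acid) = 0.3090 x 0.03318 = 0.01025 mol; n(LiOH) added = 0.2031 x 0.08954 = 0.01819 mol.
Base is in excess by 0.01819 - 0.01025 = 0.007933 mol in a total volume of 0.1227 L.
[OH^-] = 0.007933/0.1227 = 0.06464 M, so pOH = 1.19 and pH = 14.00 - 1.19 = 12.81.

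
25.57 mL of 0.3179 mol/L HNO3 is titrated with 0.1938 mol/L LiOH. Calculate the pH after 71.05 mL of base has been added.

12.77

n(acid) = 0.3179 x 0.02557 = 0.008129 mol; n(LiOH) added = 0.1938 x 0.07105 = 0.01377 mol.
Base is in excess by 0.01377 - 0.008129 = 0.005641 mol in a total volume of 0.09662 L.
[OH^-] = 0.005641/0.09662 = 0.05838 M, so pOH = 1.23 and pH = 14.00 - 1.23 = 12.77.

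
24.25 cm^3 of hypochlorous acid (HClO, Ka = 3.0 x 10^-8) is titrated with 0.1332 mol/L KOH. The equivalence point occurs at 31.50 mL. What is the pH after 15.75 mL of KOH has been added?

15.75 mL is exactly half the equivalence volume (31.50/2), i.e. the half-equivalence point.
There, n(HA) = n(A^-), so pH = pKa = -log(3.0 x 10^-8) = 7.52.

7.52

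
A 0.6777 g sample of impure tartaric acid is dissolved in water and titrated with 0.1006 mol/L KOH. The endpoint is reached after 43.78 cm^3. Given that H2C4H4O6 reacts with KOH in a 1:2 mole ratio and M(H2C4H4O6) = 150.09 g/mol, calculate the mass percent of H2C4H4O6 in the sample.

48.8%

n(KOH) = 0.1006 x 0.04378 = 0.004404 mol.
n(H2C4H4O6) = 0.004404 / 2 = 0.002202 mol.
mass of H2C4H4O6 = 0.002202 x 150.09 = 0.3305 g.
% purity = 0.3305 / 0.6777 x 100 = 48.8%.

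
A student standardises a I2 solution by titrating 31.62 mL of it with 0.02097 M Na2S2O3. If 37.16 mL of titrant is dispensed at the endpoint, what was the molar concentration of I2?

0.0123 M

n(Na2S2O3) = 0.02097 x 0.03716 = 0.0007792 mol.
From the balanced equation, 2 mol Na2S2O3 reacts with 1 mol I2, so n(I2) = 0.0007792 x 1/2 = 0.0003896 mol.
[I2] = 0.0003896 / 0.03162 L = 0.0123 M.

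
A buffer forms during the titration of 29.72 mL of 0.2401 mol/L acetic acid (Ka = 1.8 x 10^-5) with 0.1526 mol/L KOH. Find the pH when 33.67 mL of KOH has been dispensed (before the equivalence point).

Initial n(CH3COOH) = 0.2401 x 0.02972 = 0.007136 mol.
n(KOH) added = 0.1526 x 0.03367 = 0.005138 mol, converting that many moles of CH3COOH to CH3COO-.
Remaining n(CH3COOH) = 0.001998 mol; n(CH3COO-) = 0.005138 mol.
By Henderson-Hasselbalch, pH = pKa + log([A^-]/[HA]) = 4.74 + log(0.005138/0.001998) = 4.74 + (+0.41) = 5.15.

5.15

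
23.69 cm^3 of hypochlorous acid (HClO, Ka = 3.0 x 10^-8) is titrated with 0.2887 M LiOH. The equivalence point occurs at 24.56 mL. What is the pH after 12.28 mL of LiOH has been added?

12.28 mL is exactly half the equivalence volume (24.56/2), i.e. the half-equivalence point.
There, n(HA) = n(A^-), so pH = pKa = -log(3.0 x 10^-8) = 7.52.

7.52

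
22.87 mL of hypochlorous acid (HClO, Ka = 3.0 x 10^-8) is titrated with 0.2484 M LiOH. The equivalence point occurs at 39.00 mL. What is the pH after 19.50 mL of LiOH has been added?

19.50 mL is exactly half the equivalence volume (39.00/2), i.e. the half-equivalence point.
There, n(HA) = n(A^-), so pH = pKa = -log(3.0 x 10^-8) = 7.52.

7.52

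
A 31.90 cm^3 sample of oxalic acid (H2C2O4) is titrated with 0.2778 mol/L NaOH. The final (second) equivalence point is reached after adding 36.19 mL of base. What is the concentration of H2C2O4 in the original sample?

n(NaOH) = 0.2778 x 0.03619 = 0.01005 mol.
At the final (second) equivalence point, 2 mol OH^- react per mol H2C2O4, so n(H2C2O4) = 0.01005 / 2 = 0.005027 mol.
[H2C2O4] = 0.005027 / 0.03190 L = 0.158 M.

0.158 M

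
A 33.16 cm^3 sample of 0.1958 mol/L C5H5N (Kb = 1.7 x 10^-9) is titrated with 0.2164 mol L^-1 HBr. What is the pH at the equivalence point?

n(C5H5N) = 0.1958 x 0.03316 = 0.006493 mol; V(HBr) at equivalence = 0.006493/0.2164 = 0.03000 L.
At equivalence the base is fully converted to C5H5NH+; total volume = 0.06316 L, so [C5H5NH+] = 0.006493/0.06316 = 0.1028 M.
Ka(C5H5NH+) = Kw/Kb = 1.0e-14 / 1.7 x 10^-9 = 5.88e-6.
[H^+] = sqrt(Ka x [C5H5NH+]) = sqrt(5.88e-6 x 0.1028) = 0.000778 M.
pH = -log(0.000778) = 3.11.

3.11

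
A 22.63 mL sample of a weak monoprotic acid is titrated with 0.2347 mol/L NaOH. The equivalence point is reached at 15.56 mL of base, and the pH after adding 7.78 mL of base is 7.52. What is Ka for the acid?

3.0 x 10^-8

7.78 mL is half of the equivalence volume, so this is the half-equivalence point where [HA] = [A^-].
At half-equivalence pH = pKa, so pKa = 7.52.
Ka = 10^(-7.52) = 3.0 x 10^-8.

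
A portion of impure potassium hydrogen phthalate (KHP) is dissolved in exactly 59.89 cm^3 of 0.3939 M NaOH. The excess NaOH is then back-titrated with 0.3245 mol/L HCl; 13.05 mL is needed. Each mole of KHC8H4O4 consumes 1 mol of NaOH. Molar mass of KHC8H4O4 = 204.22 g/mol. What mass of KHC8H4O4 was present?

3.95 g

Total n(NaOH) added = 0.3939 x 0.05989 = 0.02359 mol.
n(HCl) used = 0.3245 x 0.01305 = 0.004235 mol, which equals the excess n(NaOH).
So n(NaOH) consumed by the sample = 0.02359 - 0.004235 = 0.01936 mol.
n(KHC8H4O4) = 0.01936 / 1 = 0.01936 mol.
mass = 0.01936 mol x 204.22 g/mol = 3.95 g.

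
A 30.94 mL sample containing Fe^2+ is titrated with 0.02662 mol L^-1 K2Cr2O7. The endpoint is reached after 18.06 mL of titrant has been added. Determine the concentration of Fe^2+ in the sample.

n(K2Cr2O7) = 0.02662 x 0.01806 = 0.0004808 mol.
From the balanced equation, 1 mol K2Cr2O7 reacts with 6 mol Fe^2+, so n(Fe^2+) = 0.0004808 x 6/1 = 0.002885 mol.
[Fe^2+] = 0.002885 / 0.03094 L = 0.0932 M.

0.0932 M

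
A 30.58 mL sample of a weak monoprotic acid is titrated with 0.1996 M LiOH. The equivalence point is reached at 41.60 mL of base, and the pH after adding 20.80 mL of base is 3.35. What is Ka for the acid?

20.80 mL is half of the equivalence volume, so this is the half-equivalence point where [HA] = [A^-].
At half-equivalence pH = pKa, so pKa = 3.35.
Ka = 10^(-3.35) = 4.5 x 10^-4.

4.5 x 10^-4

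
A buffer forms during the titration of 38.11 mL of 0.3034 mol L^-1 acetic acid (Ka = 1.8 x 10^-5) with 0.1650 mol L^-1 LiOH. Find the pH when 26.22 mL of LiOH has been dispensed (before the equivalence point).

4.52

Initial n(CH3COOH) = 0.3034 x 0.03811 = 0.01156 mol.
n(LiOH) added = 0.1650 x 0.02622 = 0.004326 mol, converting that many moles of CH3COOH to CH3COO-.
Remaining n(CH3COOH) = 0.007236 mol; n(CH3COO-) = 0.004326 mol.
By Henderson-Hasselbalch, pH = pKa + log([A^-]/[HA]) = 4.74 + log(0.004326/0.007236) = 4.74 + (-0.22) = 4.52.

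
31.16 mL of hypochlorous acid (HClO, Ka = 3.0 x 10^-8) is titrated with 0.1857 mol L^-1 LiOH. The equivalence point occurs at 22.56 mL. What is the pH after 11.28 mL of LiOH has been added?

7.52

11.28 mL is exactly half the equivalence volume (22.56/2), i.e. the half-equivalence point.
There, n(HA) = n(A^-), so pH = pKa = -log(3.0 x 10^-8) = 7.52.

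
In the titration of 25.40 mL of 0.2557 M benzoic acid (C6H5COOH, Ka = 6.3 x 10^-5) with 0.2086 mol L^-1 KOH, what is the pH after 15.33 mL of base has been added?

Initial n(C6H5COOH) = 0.2557 x 0.02540 = 0.006495 mol.
n(KOH) added = 0.2086 x 0.01533 = 0.003198 mol, converting that many moles of C6H5COOH to C6H5COO-.
Remaining n(C6H5COOH) = 0.003297 mol; n(C6H5COO-) = 0.003198 mol.
By Henderson-Hasselbalch, pH = pKa + log([A^-]/[HA]) = 4.20 + log(0.003198/0.003297) = 4.20 + (-0.01) = 4.19.

4.19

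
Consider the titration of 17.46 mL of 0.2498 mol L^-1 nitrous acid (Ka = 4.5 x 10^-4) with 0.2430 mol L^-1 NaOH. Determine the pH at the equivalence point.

n(HNO2) = 0.2498 x 0.01746 = 0.004362 mol; V(NaOH) at equivalence = 0.004362/0.2430 = 0.01795 L.
At equivalence all the acid is converted to NO2-; total volume = 0.01746 + 0.01795 = 0.03541 L, so [NO2-] = 0.004362/0.03541 = 0.1232 M.
Kb = Kw/Ka = 1.0e-14 / 4.5 x 10^-4 = 2.22e-11.
[OH^-] = sqrt(Kb x [NO2-]) = sqrt(2.22e-11 x 0.1232) = 1.65e-6 M.
pOH = 5.78, so pH = 14.00 - 5.78 = 8.22.

8.22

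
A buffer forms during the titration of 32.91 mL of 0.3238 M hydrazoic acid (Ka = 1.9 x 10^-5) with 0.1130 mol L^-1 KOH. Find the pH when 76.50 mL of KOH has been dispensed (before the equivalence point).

Initial n(HN3) = 0.3238 x 0.03291 = 0.01066 mol.
n(KOH) added = 0.1130 x 0.07650 = 0.008645 mol, converting that many moles of HN3 to N3-.
Remaining n(HN3) = 0.002012 mol; n(N3-) = 0.008645 mol.
By Henderson-Hasselbalch, pH = pKa + log([A^-]/[HA]) = 4.72 + log(0.008645/0.002012) = 4.72 + (+0.63) = 5.35.

5.35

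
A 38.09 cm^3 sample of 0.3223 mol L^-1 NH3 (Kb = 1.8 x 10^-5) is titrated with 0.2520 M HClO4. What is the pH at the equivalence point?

5.05

n(NH3) = 0.3223 x 0.03809 = 0.01228 mol; V(HClO4) at equivalence = 0.01228/0.2520 = 0.04872 L.
At equivalence the base is fully converted to NH4+; total volume = 0.08681 L, so [NH4+] = 0.01228/0.08681 = 0.1414 M.
Ka(NH4+) = Kw/Kb = 1.0e-14 / 1.8 x 10^-5 = 5.56e-10.
[H^+] = sqrt(Ka x [NH4+]) = sqrt(5.56e-10 x 0.1414) = 8.86e-6 M.
pH = -log(8.86e-6) = 5.05.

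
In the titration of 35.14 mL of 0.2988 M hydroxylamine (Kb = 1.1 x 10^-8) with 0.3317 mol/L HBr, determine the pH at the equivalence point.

3.42

n(NH2OH) = 0.2988 x 0.03514 = 0.01050 mol; V(HBr) at equivalence = 0.01050/0.3317 = 0.03165 L.
At equivalence the base is fully converted to NH3OH+; total volume = 0.06679 L, so [NH3OH+] = 0.01050/0.06679 = 0.1572 M.
Ka(NH3OH+) = Kw/Kb = 1.0e-14 / 1.1 x 10^-8 = 9.09e-7.
[H^+] = sqrt(Ka x [NH3OH+]) = sqrt(9.09e-7 x 0.1572) = 0.000378 M.
pH = -log(0.000378) = 3.42.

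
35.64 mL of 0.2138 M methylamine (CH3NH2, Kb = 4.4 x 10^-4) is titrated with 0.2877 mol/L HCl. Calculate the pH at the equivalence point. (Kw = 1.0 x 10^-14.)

5.78

n(CH3NH2) = 0.2138 x 0.03564 = 0.007620 mol; V(HCl) at equivalence = 0.007620/0.2877 = 0.02649 L.
At equivalence the base is fully converted to CH3NH3+; total volume = 0.06213 L, so [CH3NH3+] = 0.007620/0.06213 = 0.1227 M.
Ka(CH3NH3+) = Kw/Kb = 1.0e-14 / 4.4 x 10^-4 = 2.27e-11.
[H^+] = sqrt(Ka x [CH3NH3+]) = sqrt(2.27e-11 x 0.1227) = 1.67e-6 M.
pH = -log(1.67e-6) = 5.78.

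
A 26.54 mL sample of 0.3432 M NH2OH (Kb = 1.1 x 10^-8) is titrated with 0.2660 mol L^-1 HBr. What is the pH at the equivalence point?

n(NH2OH) = 0.3432 x 0.02654 = 0.009109 mol; V(HBr) at equivalence = 0.009109/0.2660 = 0.03424 L.
At equivalence the base is fully converted to NH3OH+; total volume = 0.06078 L, so [NH3OH+] = 0.009109/0.06078 = 0.1499 M.
Ka(NH3OH+) = Kw/Kb = 1.0e-14 / 1.1 x 10^-8 = 9.09e-7.
[H^+] = sqrt(Ka x [NH3OH+]) = sqrt(9.09e-7 x 0.1499) = 0.000369 M.
pH = -log(0.000369) = 3.43.

3.43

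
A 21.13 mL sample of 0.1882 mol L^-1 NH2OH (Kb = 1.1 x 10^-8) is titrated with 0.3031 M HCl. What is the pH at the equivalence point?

3.49

n(NH2OH) = 0.1882 x 0.02113 = 0.003977 mol; V(HCl) at equivalence = 0.003977/0.3031 = 0.01312 L.
At equivalence the base is fully converted to NH3OH+; total volume = 0.03425 L, so [NH3OH+] = 0.003977/0.03425 = 0.1161 M.
Ka(NH3OH+) = Kw/Kb = 1.0e-14 / 1.1 x 10^-8 = 9.09e-7.
[H^+] = sqrt(Ka x [NH3OH+]) = sqrt(9.09e-7 x 0.1161) = 0.000325 M.
pH = -log(0.000325) = 3.49.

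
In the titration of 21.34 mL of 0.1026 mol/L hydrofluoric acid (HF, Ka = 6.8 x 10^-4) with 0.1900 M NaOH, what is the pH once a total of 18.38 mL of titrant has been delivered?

n(acid) = 0.1026 x 0.02134 = 0.002189 mol; n(NaOH) added = 0.1900 x 0.01838 = 0.003492 mol.
Base is in excess by 0.003492 - 0.002189 = 0.001303 mol in a total volume of 0.03972 L.
[OH^-] = 0.001303/0.03972 = 0.03280 M, so pOH = 1.48 and pH = 14.00 - 1.48 = 12.52.

12.52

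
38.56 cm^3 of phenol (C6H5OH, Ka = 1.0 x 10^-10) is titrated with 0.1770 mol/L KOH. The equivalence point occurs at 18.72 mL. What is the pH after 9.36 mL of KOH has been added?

10.00

9.36 mL is exactly half the equivalence volume (18.72/2), i.e. the half-equivalence point.
There, n(HA) = n(A^-), so pH = pKa = -log(1.0 x 10^-10) = 10.00.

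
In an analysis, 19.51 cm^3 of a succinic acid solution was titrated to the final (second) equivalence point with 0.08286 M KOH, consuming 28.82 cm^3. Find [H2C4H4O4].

0.0612 M

n(KOH) = 0.08286 x 0.02882 = 0.002388 mol.
At the final (second) equivalence point, 2 mol OH^- react per mol H2C4H4O4, so n(H2C4H4O4) = 0.002388 / 2 = 0.001194 mol.
[H2C4H4O4] = 0.001194 / 0.01951 L = 0.0612 M.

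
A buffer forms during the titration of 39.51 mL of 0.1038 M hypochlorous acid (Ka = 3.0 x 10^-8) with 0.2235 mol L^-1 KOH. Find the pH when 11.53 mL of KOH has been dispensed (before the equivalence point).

Initial n(HClO) = 0.1038 x 0.03951 = 0.004101 mol.
n(KOH) added = 0.2235 x 0.01153 = 0.002577 mol, converting that many moles of HClO to ClO-.
Remaining n(HClO) = 0.001524 mol; n(ClO-) = 0.002577 mol.
By Henderson-Hasselbalch, pH = pKa + log([A^-]/[HA]) = 7.52 + log(0.002577/0.001524) = 7.52 + (+0.23) = 7.75.

7.75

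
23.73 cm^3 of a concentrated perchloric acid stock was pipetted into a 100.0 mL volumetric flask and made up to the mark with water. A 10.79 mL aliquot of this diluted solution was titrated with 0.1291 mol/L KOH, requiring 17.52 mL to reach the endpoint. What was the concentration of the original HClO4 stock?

n(KOH) = 0.1291 x 0.01752 = 0.002262 mol.
n(HClO4) in the aliquot = 0.002262 mol.
[diluted HClO4] = 0.002262 / 0.01079 = 0.2096 M.
Dilution factor = 100.0/23.73 = 4.214, so [stock] = 0.2096 x 4.214 = 0.883 M.

0.883 M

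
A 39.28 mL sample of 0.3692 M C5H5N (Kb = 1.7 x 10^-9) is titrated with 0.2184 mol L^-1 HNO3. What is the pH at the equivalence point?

3.05

n(C5H5N) = 0.3692 x 0.03928 = 0.01450 mol; V(HNO3) at equivalence = 0.01450/0.2184 = 0.06640 L.
At equivalence the base is fully converted to C5H5NH+; total volume = 0.1057 L, so [C5H5NH+] = 0.01450/0.1057 = 0.1372 M.
Ka(C5H5NH+) = Kw/Kb = 1.0e-14 / 1.7 x 10^-9 = 5.88e-6.
[H^+] = sqrt(Ka x [C5H5NH+]) = sqrt(5.88e-6 x 0.1372) = 0.000898 M.
pH = -log(0.000898) = 3.05.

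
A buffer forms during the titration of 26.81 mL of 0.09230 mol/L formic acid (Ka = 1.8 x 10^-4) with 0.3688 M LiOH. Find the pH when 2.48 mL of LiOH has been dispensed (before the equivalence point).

Initial n(HCOOH) = 0.09230 x 0.02681 = 0.002475 mol.
n(LiOH) added = 0.3688 x 0.002480 = 0.0009146 mol, converting that many moles of HCOOH to HCOO-.
Remaining n(HCOOH) = 0.001560 mol; n(HCOO-) = 0.0009146 mol.
By Henderson-Hasselbalch, pH = pKa + log([A^-]/[HA]) = 3.74 + log(0.0009146/0.001560) = 3.74 + (-0.23) = 3.51.

3.51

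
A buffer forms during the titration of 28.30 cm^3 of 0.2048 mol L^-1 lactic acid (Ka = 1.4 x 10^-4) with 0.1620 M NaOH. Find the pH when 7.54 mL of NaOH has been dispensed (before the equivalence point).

3.28

Initial n(HC3H5O3) = 0.2048 x 0.02830 = 0.005796 mol.
n(NaOH) added = 0.1620 x 0.007540 = 0.001221 mol, converting that many moles of HC3H5O3 to C3H5O3-.
Remaining n(HC3H5O3) = 0.004574 mol; n(C3H5O3-) = 0.001221 mol.
By Henderson-Hasselbalch, pH = pKa + log([A^-]/[HA]) = 3.85 + log(0.001221/0.004574) = 3.85 + (-0.57) = 3.28.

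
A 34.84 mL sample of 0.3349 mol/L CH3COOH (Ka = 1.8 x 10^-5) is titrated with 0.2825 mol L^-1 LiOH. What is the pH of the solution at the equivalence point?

8.97

n(CH3COOH) = 0.3349 x 0.03484 = 0.01167 mol; V(LiOH) at equivalence = 0.01167/0.2825 = 0.04130 L.
At equivalence all the acid is converted to CH3COO-; total volume = 0.03484 + 0.04130 = 0.07614 L, so [CH3COO-] = 0.01167/0.07614 = 0.1532 M.
Kb = Kw/Ka = 1.0e-14 / 1.8 x 10^-5 = 5.56e-10.
[OH^-] = sqrt(Kb x [CH3COO-]) = sqrt(5.56e-10 x 0.1532) = 9.23e-6 M.
pOH = 5.03, so pH = 14.00 - 5.03 = 8.97.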